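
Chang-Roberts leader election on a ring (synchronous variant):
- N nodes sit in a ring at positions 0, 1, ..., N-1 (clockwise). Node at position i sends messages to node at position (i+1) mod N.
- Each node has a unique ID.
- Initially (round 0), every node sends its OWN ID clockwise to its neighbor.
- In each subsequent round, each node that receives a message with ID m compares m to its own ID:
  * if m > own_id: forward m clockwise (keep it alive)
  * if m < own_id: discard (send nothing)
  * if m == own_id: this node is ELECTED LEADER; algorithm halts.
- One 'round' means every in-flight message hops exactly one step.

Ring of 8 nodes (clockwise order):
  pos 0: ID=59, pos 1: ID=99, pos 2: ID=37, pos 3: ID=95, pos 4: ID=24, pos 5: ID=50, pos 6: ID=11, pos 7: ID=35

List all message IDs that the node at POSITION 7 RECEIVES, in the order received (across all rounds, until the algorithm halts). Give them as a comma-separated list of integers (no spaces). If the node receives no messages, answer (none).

Round 1: pos1(id99) recv 59: drop; pos2(id37) recv 99: fwd; pos3(id95) recv 37: drop; pos4(id24) recv 95: fwd; pos5(id50) recv 24: drop; pos6(id11) recv 50: fwd; pos7(id35) recv 11: drop; pos0(id59) recv 35: drop
Round 2: pos3(id95) recv 99: fwd; pos5(id50) recv 95: fwd; pos7(id35) recv 50: fwd
Round 3: pos4(id24) recv 99: fwd; pos6(id11) recv 95: fwd; pos0(id59) recv 50: drop
Round 4: pos5(id50) recv 99: fwd; pos7(id35) recv 95: fwd
Round 5: pos6(id11) recv 99: fwd; pos0(id59) recv 95: fwd
Round 6: pos7(id35) recv 99: fwd; pos1(id99) recv 95: drop
Round 7: pos0(id59) recv 99: fwd
Round 8: pos1(id99) recv 99: ELECTED

Answer: 11,50,95,99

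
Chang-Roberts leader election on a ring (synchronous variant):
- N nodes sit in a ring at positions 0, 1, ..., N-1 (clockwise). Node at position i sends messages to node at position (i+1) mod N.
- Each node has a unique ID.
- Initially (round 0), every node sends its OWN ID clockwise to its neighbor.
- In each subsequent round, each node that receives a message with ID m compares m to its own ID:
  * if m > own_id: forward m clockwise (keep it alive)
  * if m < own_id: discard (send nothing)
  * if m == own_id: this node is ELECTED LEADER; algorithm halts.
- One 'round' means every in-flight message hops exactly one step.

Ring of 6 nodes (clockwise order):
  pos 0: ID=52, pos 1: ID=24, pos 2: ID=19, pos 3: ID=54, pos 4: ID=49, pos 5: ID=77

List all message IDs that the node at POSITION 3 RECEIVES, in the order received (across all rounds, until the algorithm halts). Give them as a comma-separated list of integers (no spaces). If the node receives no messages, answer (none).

Round 1: pos1(id24) recv 52: fwd; pos2(id19) recv 24: fwd; pos3(id54) recv 19: drop; pos4(id49) recv 54: fwd; pos5(id77) recv 49: drop; pos0(id52) recv 77: fwd
Round 2: pos2(id19) recv 52: fwd; pos3(id54) recv 24: drop; pos5(id77) recv 54: drop; pos1(id24) recv 77: fwd
Round 3: pos3(id54) recv 52: drop; pos2(id19) recv 77: fwd
Round 4: pos3(id54) recv 77: fwd
Round 5: pos4(id49) recv 77: fwd
Round 6: pos5(id77) recv 77: ELECTED

Answer: 19,24,52,77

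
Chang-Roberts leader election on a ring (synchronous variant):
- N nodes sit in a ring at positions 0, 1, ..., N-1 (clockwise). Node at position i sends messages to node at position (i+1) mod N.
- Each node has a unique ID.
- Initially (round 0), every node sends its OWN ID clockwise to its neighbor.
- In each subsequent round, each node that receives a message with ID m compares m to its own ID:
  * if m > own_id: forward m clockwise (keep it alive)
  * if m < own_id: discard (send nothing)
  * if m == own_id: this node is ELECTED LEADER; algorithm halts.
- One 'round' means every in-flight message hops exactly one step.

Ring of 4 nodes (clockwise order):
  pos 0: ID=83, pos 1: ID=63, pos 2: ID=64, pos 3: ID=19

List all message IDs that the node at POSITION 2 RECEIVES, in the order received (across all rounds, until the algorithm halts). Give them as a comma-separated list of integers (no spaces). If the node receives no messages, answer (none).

Answer: 63,83

Derivation:
Round 1: pos1(id63) recv 83: fwd; pos2(id64) recv 63: drop; pos3(id19) recv 64: fwd; pos0(id83) recv 19: drop
Round 2: pos2(id64) recv 83: fwd; pos0(id83) recv 64: drop
Round 3: pos3(id19) recv 83: fwd
Round 4: pos0(id83) recv 83: ELECTED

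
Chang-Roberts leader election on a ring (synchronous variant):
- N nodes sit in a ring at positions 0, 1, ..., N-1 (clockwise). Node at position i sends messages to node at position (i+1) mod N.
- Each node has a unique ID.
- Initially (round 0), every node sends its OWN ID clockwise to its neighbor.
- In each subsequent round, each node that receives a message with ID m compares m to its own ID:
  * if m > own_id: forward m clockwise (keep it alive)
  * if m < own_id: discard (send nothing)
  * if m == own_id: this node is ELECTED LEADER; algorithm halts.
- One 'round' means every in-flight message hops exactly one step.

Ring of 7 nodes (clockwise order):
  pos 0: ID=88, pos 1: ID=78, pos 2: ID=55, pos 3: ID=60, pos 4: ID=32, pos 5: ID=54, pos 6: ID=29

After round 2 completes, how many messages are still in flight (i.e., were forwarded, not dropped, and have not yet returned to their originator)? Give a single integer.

Answer: 3

Derivation:
Round 1: pos1(id78) recv 88: fwd; pos2(id55) recv 78: fwd; pos3(id60) recv 55: drop; pos4(id32) recv 60: fwd; pos5(id54) recv 32: drop; pos6(id29) recv 54: fwd; pos0(id88) recv 29: drop
Round 2: pos2(id55) recv 88: fwd; pos3(id60) recv 78: fwd; pos5(id54) recv 60: fwd; pos0(id88) recv 54: drop
After round 2: 3 messages still in flight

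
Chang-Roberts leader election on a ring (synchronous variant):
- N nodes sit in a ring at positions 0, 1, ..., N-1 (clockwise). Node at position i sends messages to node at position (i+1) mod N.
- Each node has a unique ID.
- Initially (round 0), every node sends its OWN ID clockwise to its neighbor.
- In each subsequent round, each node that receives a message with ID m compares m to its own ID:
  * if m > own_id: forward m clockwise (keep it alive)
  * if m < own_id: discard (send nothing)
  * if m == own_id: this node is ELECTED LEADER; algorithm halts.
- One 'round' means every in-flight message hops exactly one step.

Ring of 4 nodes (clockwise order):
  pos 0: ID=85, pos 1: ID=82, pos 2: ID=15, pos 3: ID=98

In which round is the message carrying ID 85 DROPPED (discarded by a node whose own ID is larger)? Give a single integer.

Answer: 3

Derivation:
Round 1: pos1(id82) recv 85: fwd; pos2(id15) recv 82: fwd; pos3(id98) recv 15: drop; pos0(id85) recv 98: fwd
Round 2: pos2(id15) recv 85: fwd; pos3(id98) recv 82: drop; pos1(id82) recv 98: fwd
Round 3: pos3(id98) recv 85: drop; pos2(id15) recv 98: fwd
Round 4: pos3(id98) recv 98: ELECTED
Message ID 85 originates at pos 0; dropped at pos 3 in round 3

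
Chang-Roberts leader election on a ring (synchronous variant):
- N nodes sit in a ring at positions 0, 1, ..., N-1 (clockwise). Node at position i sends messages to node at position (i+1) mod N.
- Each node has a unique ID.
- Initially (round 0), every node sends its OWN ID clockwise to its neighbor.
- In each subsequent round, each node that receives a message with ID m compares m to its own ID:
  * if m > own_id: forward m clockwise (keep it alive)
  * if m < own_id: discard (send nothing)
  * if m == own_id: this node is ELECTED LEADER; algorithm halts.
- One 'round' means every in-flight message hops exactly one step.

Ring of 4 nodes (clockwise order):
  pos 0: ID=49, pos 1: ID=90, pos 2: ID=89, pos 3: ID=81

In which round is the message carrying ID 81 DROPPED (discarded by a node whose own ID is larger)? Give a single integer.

Round 1: pos1(id90) recv 49: drop; pos2(id89) recv 90: fwd; pos3(id81) recv 89: fwd; pos0(id49) recv 81: fwd
Round 2: pos3(id81) recv 90: fwd; pos0(id49) recv 89: fwd; pos1(id90) recv 81: drop
Round 3: pos0(id49) recv 90: fwd; pos1(id90) recv 89: drop
Round 4: pos1(id90) recv 90: ELECTED
Message ID 81 originates at pos 3; dropped at pos 1 in round 2

Answer: 2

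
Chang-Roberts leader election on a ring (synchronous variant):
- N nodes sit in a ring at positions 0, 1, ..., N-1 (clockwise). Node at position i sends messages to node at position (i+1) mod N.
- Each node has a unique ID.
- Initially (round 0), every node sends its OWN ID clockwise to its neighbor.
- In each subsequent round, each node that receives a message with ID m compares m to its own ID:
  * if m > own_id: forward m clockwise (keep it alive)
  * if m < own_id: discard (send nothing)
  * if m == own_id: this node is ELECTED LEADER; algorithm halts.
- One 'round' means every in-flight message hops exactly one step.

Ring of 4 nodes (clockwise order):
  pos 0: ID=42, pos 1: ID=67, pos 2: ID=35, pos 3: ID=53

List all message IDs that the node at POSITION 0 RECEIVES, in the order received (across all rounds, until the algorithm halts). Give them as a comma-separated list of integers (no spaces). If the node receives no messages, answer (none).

Answer: 53,67

Derivation:
Round 1: pos1(id67) recv 42: drop; pos2(id35) recv 67: fwd; pos3(id53) recv 35: drop; pos0(id42) recv 53: fwd
Round 2: pos3(id53) recv 67: fwd; pos1(id67) recv 53: drop
Round 3: pos0(id42) recv 67: fwd
Round 4: pos1(id67) recv 67: ELECTED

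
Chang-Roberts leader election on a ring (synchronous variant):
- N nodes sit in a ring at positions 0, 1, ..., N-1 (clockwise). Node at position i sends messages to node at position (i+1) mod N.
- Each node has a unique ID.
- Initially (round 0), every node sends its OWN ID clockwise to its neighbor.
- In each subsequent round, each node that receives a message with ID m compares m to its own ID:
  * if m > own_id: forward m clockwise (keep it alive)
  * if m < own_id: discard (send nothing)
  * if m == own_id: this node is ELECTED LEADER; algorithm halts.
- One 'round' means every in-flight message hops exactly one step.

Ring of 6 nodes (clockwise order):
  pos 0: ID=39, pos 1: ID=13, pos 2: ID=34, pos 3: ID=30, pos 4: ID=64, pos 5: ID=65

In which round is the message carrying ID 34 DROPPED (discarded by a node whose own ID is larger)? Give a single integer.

Round 1: pos1(id13) recv 39: fwd; pos2(id34) recv 13: drop; pos3(id30) recv 34: fwd; pos4(id64) recv 30: drop; pos5(id65) recv 64: drop; pos0(id39) recv 65: fwd
Round 2: pos2(id34) recv 39: fwd; pos4(id64) recv 34: drop; pos1(id13) recv 65: fwd
Round 3: pos3(id30) recv 39: fwd; pos2(id34) recv 65: fwd
Round 4: pos4(id64) recv 39: drop; pos3(id30) recv 65: fwd
Round 5: pos4(id64) recv 65: fwd
Round 6: pos5(id65) recv 65: ELECTED
Message ID 34 originates at pos 2; dropped at pos 4 in round 2

Answer: 2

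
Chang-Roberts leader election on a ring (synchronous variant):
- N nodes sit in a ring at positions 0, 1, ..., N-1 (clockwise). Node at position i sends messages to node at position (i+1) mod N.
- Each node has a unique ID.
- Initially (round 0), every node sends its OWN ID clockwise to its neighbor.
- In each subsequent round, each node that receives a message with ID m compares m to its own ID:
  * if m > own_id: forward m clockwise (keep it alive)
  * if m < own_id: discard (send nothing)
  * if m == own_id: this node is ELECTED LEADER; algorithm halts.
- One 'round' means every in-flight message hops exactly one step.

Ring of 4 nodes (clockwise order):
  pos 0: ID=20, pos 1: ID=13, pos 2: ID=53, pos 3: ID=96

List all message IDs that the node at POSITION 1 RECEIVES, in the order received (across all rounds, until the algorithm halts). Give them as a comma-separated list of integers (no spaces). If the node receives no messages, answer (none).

Answer: 20,96

Derivation:
Round 1: pos1(id13) recv 20: fwd; pos2(id53) recv 13: drop; pos3(id96) recv 53: drop; pos0(id20) recv 96: fwd
Round 2: pos2(id53) recv 20: drop; pos1(id13) recv 96: fwd
Round 3: pos2(id53) recv 96: fwd
Round 4: pos3(id96) recv 96: ELECTED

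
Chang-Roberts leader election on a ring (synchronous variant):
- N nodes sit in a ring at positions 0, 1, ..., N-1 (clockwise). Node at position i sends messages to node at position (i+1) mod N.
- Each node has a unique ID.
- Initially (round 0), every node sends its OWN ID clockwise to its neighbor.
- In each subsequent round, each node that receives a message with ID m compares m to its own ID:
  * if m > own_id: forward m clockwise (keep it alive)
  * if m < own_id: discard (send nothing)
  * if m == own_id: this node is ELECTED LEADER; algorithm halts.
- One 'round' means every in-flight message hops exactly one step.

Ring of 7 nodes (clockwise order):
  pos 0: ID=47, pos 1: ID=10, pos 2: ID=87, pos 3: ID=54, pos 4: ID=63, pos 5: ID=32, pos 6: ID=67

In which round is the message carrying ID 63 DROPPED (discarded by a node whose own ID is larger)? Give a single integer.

Round 1: pos1(id10) recv 47: fwd; pos2(id87) recv 10: drop; pos3(id54) recv 87: fwd; pos4(id63) recv 54: drop; pos5(id32) recv 63: fwd; pos6(id67) recv 32: drop; pos0(id47) recv 67: fwd
Round 2: pos2(id87) recv 47: drop; pos4(id63) recv 87: fwd; pos6(id67) recv 63: drop; pos1(id10) recv 67: fwd
Round 3: pos5(id32) recv 87: fwd; pos2(id87) recv 67: drop
Round 4: pos6(id67) recv 87: fwd
Round 5: pos0(id47) recv 87: fwd
Round 6: pos1(id10) recv 87: fwd
Round 7: pos2(id87) recv 87: ELECTED
Message ID 63 originates at pos 4; dropped at pos 6 in round 2

Answer: 2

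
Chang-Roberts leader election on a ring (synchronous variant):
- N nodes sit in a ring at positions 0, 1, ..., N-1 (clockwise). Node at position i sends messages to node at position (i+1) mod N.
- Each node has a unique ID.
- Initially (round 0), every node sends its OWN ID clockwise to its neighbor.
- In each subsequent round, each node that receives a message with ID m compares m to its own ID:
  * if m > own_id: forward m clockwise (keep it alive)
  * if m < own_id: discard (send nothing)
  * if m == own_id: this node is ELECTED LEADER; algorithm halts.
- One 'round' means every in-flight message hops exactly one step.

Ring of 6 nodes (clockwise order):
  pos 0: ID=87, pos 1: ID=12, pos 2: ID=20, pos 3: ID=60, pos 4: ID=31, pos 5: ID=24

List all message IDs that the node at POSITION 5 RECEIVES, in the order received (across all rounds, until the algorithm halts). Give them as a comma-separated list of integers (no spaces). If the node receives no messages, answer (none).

Answer: 31,60,87

Derivation:
Round 1: pos1(id12) recv 87: fwd; pos2(id20) recv 12: drop; pos3(id60) recv 20: drop; pos4(id31) recv 60: fwd; pos5(id24) recv 31: fwd; pos0(id87) recv 24: drop
Round 2: pos2(id20) recv 87: fwd; pos5(id24) recv 60: fwd; pos0(id87) recv 31: drop
Round 3: pos3(id60) recv 87: fwd; pos0(id87) recv 60: drop
Round 4: pos4(id31) recv 87: fwd
Round 5: pos5(id24) recv 87: fwd
Round 6: pos0(id87) recv 87: ELECTED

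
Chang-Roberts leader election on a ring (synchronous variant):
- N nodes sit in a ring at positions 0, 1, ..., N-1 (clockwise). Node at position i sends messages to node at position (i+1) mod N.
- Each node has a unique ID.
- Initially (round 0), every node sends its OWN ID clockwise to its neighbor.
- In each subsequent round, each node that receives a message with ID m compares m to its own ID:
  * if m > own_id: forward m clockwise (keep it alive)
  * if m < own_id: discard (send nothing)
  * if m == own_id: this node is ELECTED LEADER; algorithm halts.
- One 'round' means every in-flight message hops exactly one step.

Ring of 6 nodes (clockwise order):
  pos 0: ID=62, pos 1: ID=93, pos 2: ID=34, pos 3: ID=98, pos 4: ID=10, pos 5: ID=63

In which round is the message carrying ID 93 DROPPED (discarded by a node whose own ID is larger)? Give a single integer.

Answer: 2

Derivation:
Round 1: pos1(id93) recv 62: drop; pos2(id34) recv 93: fwd; pos3(id98) recv 34: drop; pos4(id10) recv 98: fwd; pos5(id63) recv 10: drop; pos0(id62) recv 63: fwd
Round 2: pos3(id98) recv 93: drop; pos5(id63) recv 98: fwd; pos1(id93) recv 63: drop
Round 3: pos0(id62) recv 98: fwd
Round 4: pos1(id93) recv 98: fwd
Round 5: pos2(id34) recv 98: fwd
Round 6: pos3(id98) recv 98: ELECTED
Message ID 93 originates at pos 1; dropped at pos 3 in round 2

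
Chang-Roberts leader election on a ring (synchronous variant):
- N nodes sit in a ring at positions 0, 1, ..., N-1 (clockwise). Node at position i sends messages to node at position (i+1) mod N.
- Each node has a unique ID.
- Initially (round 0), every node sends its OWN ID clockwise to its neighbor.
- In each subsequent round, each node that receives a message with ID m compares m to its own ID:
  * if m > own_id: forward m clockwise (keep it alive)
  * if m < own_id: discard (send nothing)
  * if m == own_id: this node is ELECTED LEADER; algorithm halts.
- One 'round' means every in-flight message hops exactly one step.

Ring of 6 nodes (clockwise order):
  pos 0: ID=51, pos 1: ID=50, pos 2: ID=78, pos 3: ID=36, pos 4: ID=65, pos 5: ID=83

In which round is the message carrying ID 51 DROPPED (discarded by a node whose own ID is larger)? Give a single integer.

Round 1: pos1(id50) recv 51: fwd; pos2(id78) recv 50: drop; pos3(id36) recv 78: fwd; pos4(id65) recv 36: drop; pos5(id83) recv 65: drop; pos0(id51) recv 83: fwd
Round 2: pos2(id78) recv 51: drop; pos4(id65) recv 78: fwd; pos1(id50) recv 83: fwd
Round 3: pos5(id83) recv 78: drop; pos2(id78) recv 83: fwd
Round 4: pos3(id36) recv 83: fwd
Round 5: pos4(id65) recv 83: fwd
Round 6: pos5(id83) recv 83: ELECTED
Message ID 51 originates at pos 0; dropped at pos 2 in round 2

Answer: 2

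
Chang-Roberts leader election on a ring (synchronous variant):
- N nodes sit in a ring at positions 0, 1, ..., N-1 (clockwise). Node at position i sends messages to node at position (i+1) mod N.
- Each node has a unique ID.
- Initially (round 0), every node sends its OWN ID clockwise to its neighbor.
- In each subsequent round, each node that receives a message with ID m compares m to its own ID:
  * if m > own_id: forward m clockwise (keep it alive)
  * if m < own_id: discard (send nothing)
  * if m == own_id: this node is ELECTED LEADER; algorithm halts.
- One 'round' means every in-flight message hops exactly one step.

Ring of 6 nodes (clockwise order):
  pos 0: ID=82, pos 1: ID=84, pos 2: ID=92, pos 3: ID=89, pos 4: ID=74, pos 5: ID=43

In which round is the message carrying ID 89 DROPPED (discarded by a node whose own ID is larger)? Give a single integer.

Round 1: pos1(id84) recv 82: drop; pos2(id92) recv 84: drop; pos3(id89) recv 92: fwd; pos4(id74) recv 89: fwd; pos5(id43) recv 74: fwd; pos0(id82) recv 43: drop
Round 2: pos4(id74) recv 92: fwd; pos5(id43) recv 89: fwd; pos0(id82) recv 74: drop
Round 3: pos5(id43) recv 92: fwd; pos0(id82) recv 89: fwd
Round 4: pos0(id82) recv 92: fwd; pos1(id84) recv 89: fwd
Round 5: pos1(id84) recv 92: fwd; pos2(id92) recv 89: drop
Round 6: pos2(id92) recv 92: ELECTED
Message ID 89 originates at pos 3; dropped at pos 2 in round 5

Answer: 5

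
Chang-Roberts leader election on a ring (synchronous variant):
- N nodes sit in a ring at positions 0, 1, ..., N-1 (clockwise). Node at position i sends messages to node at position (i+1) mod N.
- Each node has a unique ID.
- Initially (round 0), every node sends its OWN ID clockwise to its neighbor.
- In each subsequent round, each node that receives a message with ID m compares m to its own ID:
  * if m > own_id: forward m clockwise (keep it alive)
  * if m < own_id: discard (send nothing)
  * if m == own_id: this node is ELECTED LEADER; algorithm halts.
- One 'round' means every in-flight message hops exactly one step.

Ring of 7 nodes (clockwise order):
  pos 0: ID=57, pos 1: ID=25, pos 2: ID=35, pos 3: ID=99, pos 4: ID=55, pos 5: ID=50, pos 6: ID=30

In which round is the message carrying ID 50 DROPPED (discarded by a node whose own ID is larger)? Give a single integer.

Answer: 2

Derivation:
Round 1: pos1(id25) recv 57: fwd; pos2(id35) recv 25: drop; pos3(id99) recv 35: drop; pos4(id55) recv 99: fwd; pos5(id50) recv 55: fwd; pos6(id30) recv 50: fwd; pos0(id57) recv 30: drop
Round 2: pos2(id35) recv 57: fwd; pos5(id50) recv 99: fwd; pos6(id30) recv 55: fwd; pos0(id57) recv 50: drop
Round 3: pos3(id99) recv 57: drop; pos6(id30) recv 99: fwd; pos0(id57) recv 55: drop
Round 4: pos0(id57) recv 99: fwd
Round 5: pos1(id25) recv 99: fwd
Round 6: pos2(id35) recv 99: fwd
Round 7: pos3(id99) recv 99: ELECTED
Message ID 50 originates at pos 5; dropped at pos 0 in round 2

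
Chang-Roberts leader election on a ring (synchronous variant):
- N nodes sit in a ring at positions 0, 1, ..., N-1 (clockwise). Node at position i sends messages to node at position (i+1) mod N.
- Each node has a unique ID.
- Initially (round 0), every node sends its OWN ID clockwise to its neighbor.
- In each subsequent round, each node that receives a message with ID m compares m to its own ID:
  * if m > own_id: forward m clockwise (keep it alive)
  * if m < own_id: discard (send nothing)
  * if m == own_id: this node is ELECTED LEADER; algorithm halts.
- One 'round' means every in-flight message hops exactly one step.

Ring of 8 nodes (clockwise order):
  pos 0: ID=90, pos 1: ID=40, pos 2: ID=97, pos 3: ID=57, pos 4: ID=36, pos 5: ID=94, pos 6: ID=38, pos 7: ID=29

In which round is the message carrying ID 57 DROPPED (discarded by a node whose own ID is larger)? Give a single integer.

Answer: 2

Derivation:
Round 1: pos1(id40) recv 90: fwd; pos2(id97) recv 40: drop; pos3(id57) recv 97: fwd; pos4(id36) recv 57: fwd; pos5(id94) recv 36: drop; pos6(id38) recv 94: fwd; pos7(id29) recv 38: fwd; pos0(id90) recv 29: drop
Round 2: pos2(id97) recv 90: drop; pos4(id36) recv 97: fwd; pos5(id94) recv 57: drop; pos7(id29) recv 94: fwd; pos0(id90) recv 38: drop
Round 3: pos5(id94) recv 97: fwd; pos0(id90) recv 94: fwd
Round 4: pos6(id38) recv 97: fwd; pos1(id40) recv 94: fwd
Round 5: pos7(id29) recv 97: fwd; pos2(id97) recv 94: drop
Round 6: pos0(id90) recv 97: fwd
Round 7: pos1(id40) recv 97: fwd
Round 8: pos2(id97) recv 97: ELECTED
Message ID 57 originates at pos 3; dropped at pos 5 in round 2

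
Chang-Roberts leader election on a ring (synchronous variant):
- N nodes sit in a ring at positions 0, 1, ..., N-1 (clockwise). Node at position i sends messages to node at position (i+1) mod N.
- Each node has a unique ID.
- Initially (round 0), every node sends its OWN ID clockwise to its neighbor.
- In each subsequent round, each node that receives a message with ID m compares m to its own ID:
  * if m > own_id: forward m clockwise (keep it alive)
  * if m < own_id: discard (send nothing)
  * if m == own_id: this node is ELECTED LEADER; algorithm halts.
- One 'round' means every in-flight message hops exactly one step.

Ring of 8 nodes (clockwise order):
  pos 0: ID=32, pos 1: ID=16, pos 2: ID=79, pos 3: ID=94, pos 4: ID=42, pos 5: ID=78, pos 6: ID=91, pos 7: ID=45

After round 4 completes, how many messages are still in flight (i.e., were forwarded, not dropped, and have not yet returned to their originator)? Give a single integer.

Round 1: pos1(id16) recv 32: fwd; pos2(id79) recv 16: drop; pos3(id94) recv 79: drop; pos4(id42) recv 94: fwd; pos5(id78) recv 42: drop; pos6(id91) recv 78: drop; pos7(id45) recv 91: fwd; pos0(id32) recv 45: fwd
Round 2: pos2(id79) recv 32: drop; pos5(id78) recv 94: fwd; pos0(id32) recv 91: fwd; pos1(id16) recv 45: fwd
Round 3: pos6(id91) recv 94: fwd; pos1(id16) recv 91: fwd; pos2(id79) recv 45: drop
Round 4: pos7(id45) recv 94: fwd; pos2(id79) recv 91: fwd
After round 4: 2 messages still in flight

Answer: 2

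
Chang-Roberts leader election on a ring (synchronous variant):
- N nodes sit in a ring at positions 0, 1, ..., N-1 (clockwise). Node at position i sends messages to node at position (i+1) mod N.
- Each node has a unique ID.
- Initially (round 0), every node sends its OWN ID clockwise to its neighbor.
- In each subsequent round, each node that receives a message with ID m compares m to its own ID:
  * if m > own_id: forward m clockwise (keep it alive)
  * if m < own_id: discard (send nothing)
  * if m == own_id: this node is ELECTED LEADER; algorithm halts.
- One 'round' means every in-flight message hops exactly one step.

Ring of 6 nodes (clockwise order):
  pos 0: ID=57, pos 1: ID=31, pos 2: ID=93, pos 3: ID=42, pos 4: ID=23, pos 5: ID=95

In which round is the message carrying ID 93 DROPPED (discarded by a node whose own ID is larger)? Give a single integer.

Answer: 3

Derivation:
Round 1: pos1(id31) recv 57: fwd; pos2(id93) recv 31: drop; pos3(id42) recv 93: fwd; pos4(id23) recv 42: fwd; pos5(id95) recv 23: drop; pos0(id57) recv 95: fwd
Round 2: pos2(id93) recv 57: drop; pos4(id23) recv 93: fwd; pos5(id95) recv 42: drop; pos1(id31) recv 95: fwd
Round 3: pos5(id95) recv 93: drop; pos2(id93) recv 95: fwd
Round 4: pos3(id42) recv 95: fwd
Round 5: pos4(id23) recv 95: fwd
Round 6: pos5(id95) recv 95: ELECTED
Message ID 93 originates at pos 2; dropped at pos 5 in round 3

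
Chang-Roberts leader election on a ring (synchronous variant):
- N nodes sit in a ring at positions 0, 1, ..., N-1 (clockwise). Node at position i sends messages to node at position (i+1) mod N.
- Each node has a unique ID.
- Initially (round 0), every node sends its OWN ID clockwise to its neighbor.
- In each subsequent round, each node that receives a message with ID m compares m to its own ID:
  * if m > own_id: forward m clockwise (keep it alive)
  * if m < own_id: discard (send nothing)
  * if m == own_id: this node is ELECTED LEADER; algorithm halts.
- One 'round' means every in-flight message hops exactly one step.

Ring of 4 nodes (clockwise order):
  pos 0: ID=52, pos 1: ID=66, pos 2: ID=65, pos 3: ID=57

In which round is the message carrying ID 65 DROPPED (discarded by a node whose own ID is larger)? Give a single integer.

Round 1: pos1(id66) recv 52: drop; pos2(id65) recv 66: fwd; pos3(id57) recv 65: fwd; pos0(id52) recv 57: fwd
Round 2: pos3(id57) recv 66: fwd; pos0(id52) recv 65: fwd; pos1(id66) recv 57: drop
Round 3: pos0(id52) recv 66: fwd; pos1(id66) recv 65: drop
Round 4: pos1(id66) recv 66: ELECTED
Message ID 65 originates at pos 2; dropped at pos 1 in round 3

Answer: 3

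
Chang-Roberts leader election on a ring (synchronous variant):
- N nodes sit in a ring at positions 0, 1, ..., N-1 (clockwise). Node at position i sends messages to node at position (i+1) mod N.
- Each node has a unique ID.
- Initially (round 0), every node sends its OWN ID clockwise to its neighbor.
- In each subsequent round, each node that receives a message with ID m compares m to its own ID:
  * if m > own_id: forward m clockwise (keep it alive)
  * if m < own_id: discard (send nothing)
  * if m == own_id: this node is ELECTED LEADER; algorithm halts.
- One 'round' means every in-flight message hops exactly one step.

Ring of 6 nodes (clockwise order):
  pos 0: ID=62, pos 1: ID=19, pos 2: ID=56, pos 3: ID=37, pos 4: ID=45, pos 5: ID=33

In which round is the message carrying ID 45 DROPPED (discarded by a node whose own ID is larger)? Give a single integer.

Round 1: pos1(id19) recv 62: fwd; pos2(id56) recv 19: drop; pos3(id37) recv 56: fwd; pos4(id45) recv 37: drop; pos5(id33) recv 45: fwd; pos0(id62) recv 33: drop
Round 2: pos2(id56) recv 62: fwd; pos4(id45) recv 56: fwd; pos0(id62) recv 45: drop
Round 3: pos3(id37) recv 62: fwd; pos5(id33) recv 56: fwd
Round 4: pos4(id45) recv 62: fwd; pos0(id62) recv 56: drop
Round 5: pos5(id33) recv 62: fwd
Round 6: pos0(id62) recv 62: ELECTED
Message ID 45 originates at pos 4; dropped at pos 0 in round 2

Answer: 2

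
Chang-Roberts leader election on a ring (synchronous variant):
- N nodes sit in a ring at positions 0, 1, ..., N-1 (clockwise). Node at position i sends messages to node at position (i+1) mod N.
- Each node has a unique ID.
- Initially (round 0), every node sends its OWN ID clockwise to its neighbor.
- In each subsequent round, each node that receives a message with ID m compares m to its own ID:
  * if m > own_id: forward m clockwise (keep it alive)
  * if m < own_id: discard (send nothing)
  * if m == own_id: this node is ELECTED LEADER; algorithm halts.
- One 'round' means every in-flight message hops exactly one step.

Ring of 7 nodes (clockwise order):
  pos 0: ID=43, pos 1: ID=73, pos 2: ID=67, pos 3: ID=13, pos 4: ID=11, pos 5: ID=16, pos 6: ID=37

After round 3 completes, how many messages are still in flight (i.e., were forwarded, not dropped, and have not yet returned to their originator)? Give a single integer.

Answer: 2

Derivation:
Round 1: pos1(id73) recv 43: drop; pos2(id67) recv 73: fwd; pos3(id13) recv 67: fwd; pos4(id11) recv 13: fwd; pos5(id16) recv 11: drop; pos6(id37) recv 16: drop; pos0(id43) recv 37: drop
Round 2: pos3(id13) recv 73: fwd; pos4(id11) recv 67: fwd; pos5(id16) recv 13: drop
Round 3: pos4(id11) recv 73: fwd; pos5(id16) recv 67: fwd
After round 3: 2 messages still in flight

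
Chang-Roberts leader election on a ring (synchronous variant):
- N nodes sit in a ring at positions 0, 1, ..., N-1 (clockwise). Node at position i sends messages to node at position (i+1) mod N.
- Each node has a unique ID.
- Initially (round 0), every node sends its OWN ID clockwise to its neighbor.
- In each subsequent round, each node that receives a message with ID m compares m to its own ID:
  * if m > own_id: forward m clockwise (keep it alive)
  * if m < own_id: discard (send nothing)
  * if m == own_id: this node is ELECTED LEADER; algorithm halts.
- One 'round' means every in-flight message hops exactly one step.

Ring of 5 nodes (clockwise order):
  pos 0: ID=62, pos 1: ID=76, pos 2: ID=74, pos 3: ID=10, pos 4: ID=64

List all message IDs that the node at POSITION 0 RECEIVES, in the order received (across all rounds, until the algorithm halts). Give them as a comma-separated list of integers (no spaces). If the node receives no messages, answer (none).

Round 1: pos1(id76) recv 62: drop; pos2(id74) recv 76: fwd; pos3(id10) recv 74: fwd; pos4(id64) recv 10: drop; pos0(id62) recv 64: fwd
Round 2: pos3(id10) recv 76: fwd; pos4(id64) recv 74: fwd; pos1(id76) recv 64: drop
Round 3: pos4(id64) recv 76: fwd; pos0(id62) recv 74: fwd
Round 4: pos0(id62) recv 76: fwd; pos1(id76) recv 74: drop
Round 5: pos1(id76) recv 76: ELECTED

Answer: 64,74,76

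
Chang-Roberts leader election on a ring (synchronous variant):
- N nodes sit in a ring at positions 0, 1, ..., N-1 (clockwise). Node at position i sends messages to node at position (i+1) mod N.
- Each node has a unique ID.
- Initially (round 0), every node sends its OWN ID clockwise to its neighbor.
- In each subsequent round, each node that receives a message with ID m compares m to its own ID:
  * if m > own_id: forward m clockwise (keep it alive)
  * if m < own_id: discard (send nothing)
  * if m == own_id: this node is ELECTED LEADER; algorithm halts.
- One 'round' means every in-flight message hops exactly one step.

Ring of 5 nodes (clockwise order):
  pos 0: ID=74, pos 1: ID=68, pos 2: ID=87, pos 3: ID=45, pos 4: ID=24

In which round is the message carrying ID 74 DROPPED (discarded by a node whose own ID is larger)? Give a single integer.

Round 1: pos1(id68) recv 74: fwd; pos2(id87) recv 68: drop; pos3(id45) recv 87: fwd; pos4(id24) recv 45: fwd; pos0(id74) recv 24: drop
Round 2: pos2(id87) recv 74: drop; pos4(id24) recv 87: fwd; pos0(id74) recv 45: drop
Round 3: pos0(id74) recv 87: fwd
Round 4: pos1(id68) recv 87: fwd
Round 5: pos2(id87) recv 87: ELECTED
Message ID 74 originates at pos 0; dropped at pos 2 in round 2

Answer: 2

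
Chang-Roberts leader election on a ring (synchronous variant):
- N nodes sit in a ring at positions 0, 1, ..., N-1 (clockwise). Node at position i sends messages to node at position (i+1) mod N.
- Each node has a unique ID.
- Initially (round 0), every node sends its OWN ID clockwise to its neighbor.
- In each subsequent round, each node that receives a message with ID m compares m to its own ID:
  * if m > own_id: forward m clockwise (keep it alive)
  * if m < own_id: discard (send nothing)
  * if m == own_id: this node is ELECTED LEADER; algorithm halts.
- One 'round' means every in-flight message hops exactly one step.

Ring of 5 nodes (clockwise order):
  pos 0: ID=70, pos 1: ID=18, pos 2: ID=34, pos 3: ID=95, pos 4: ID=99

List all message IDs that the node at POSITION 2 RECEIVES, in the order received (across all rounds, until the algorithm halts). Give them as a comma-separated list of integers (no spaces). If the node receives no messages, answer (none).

Answer: 18,70,99

Derivation:
Round 1: pos1(id18) recv 70: fwd; pos2(id34) recv 18: drop; pos3(id95) recv 34: drop; pos4(id99) recv 95: drop; pos0(id70) recv 99: fwd
Round 2: pos2(id34) recv 70: fwd; pos1(id18) recv 99: fwd
Round 3: pos3(id95) recv 70: drop; pos2(id34) recv 99: fwd
Round 4: pos3(id95) recv 99: fwd
Round 5: pos4(id99) recv 99: ELECTED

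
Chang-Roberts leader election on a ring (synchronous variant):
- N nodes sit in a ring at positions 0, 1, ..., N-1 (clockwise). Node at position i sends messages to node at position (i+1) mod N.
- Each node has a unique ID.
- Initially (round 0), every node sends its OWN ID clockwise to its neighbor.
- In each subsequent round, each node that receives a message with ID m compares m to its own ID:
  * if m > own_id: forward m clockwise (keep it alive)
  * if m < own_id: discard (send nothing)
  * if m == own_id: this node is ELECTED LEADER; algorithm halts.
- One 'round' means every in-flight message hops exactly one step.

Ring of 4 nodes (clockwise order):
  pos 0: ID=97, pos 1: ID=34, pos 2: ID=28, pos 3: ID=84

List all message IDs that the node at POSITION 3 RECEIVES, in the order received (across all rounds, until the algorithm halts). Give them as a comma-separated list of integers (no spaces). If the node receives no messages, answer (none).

Round 1: pos1(id34) recv 97: fwd; pos2(id28) recv 34: fwd; pos3(id84) recv 28: drop; pos0(id97) recv 84: drop
Round 2: pos2(id28) recv 97: fwd; pos3(id84) recv 34: drop
Round 3: pos3(id84) recv 97: fwd
Round 4: pos0(id97) recv 97: ELECTED

Answer: 28,34,97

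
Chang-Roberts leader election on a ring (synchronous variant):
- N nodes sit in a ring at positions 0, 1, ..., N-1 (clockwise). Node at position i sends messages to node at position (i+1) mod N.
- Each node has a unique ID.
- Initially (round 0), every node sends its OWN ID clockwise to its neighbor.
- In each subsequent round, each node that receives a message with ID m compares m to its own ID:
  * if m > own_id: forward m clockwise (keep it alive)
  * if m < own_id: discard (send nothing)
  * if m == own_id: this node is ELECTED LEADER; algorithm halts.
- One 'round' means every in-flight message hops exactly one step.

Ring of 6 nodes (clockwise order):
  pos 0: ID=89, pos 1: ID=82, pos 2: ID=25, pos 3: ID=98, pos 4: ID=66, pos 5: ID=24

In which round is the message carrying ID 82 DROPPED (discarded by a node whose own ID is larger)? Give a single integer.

Answer: 2

Derivation:
Round 1: pos1(id82) recv 89: fwd; pos2(id25) recv 82: fwd; pos3(id98) recv 25: drop; pos4(id66) recv 98: fwd; pos5(id24) recv 66: fwd; pos0(id89) recv 24: drop
Round 2: pos2(id25) recv 89: fwd; pos3(id98) recv 82: drop; pos5(id24) recv 98: fwd; pos0(id89) recv 66: drop
Round 3: pos3(id98) recv 89: drop; pos0(id89) recv 98: fwd
Round 4: pos1(id82) recv 98: fwd
Round 5: pos2(id25) recv 98: fwd
Round 6: pos3(id98) recv 98: ELECTED
Message ID 82 originates at pos 1; dropped at pos 3 in round 2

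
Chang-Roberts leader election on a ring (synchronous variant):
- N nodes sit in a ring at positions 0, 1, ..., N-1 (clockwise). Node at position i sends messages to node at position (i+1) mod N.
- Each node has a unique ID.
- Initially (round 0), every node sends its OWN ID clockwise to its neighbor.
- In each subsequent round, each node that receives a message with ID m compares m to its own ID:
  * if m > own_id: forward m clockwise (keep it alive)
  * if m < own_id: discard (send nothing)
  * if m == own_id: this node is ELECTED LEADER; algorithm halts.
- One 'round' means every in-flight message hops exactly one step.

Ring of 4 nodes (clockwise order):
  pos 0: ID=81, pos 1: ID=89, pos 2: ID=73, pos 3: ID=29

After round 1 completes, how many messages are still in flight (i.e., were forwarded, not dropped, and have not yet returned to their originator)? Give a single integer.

Answer: 2

Derivation:
Round 1: pos1(id89) recv 81: drop; pos2(id73) recv 89: fwd; pos3(id29) recv 73: fwd; pos0(id81) recv 29: drop
After round 1: 2 messages still in flight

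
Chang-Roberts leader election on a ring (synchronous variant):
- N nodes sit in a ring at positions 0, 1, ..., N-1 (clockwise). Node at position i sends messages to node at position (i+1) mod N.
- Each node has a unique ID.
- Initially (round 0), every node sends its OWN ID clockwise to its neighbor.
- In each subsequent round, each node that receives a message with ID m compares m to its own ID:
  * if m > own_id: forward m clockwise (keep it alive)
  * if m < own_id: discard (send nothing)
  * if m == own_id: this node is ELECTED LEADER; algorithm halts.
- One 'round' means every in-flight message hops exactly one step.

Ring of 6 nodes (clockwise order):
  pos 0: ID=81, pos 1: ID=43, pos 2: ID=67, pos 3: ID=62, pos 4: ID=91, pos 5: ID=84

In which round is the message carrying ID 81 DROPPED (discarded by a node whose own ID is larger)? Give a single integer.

Answer: 4

Derivation:
Round 1: pos1(id43) recv 81: fwd; pos2(id67) recv 43: drop; pos3(id62) recv 67: fwd; pos4(id91) recv 62: drop; pos5(id84) recv 91: fwd; pos0(id81) recv 84: fwd
Round 2: pos2(id67) recv 81: fwd; pos4(id91) recv 67: drop; pos0(id81) recv 91: fwd; pos1(id43) recv 84: fwd
Round 3: pos3(id62) recv 81: fwd; pos1(id43) recv 91: fwd; pos2(id67) recv 84: fwd
Round 4: pos4(id91) recv 81: drop; pos2(id67) recv 91: fwd; pos3(id62) recv 84: fwd
Round 5: pos3(id62) recv 91: fwd; pos4(id91) recv 84: drop
Round 6: pos4(id91) recv 91: ELECTED
Message ID 81 originates at pos 0; dropped at pos 4 in round 4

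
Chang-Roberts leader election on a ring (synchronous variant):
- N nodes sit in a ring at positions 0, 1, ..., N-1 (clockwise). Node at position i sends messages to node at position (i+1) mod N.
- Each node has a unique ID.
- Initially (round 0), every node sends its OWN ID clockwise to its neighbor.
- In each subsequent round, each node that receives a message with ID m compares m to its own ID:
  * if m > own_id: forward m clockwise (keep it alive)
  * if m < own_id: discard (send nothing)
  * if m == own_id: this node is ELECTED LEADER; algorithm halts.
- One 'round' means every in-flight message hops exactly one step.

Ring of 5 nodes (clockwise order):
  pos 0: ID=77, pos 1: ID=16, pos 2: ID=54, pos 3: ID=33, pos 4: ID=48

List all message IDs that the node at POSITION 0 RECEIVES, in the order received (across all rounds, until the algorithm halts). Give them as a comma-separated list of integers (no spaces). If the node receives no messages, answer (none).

Round 1: pos1(id16) recv 77: fwd; pos2(id54) recv 16: drop; pos3(id33) recv 54: fwd; pos4(id48) recv 33: drop; pos0(id77) recv 48: drop
Round 2: pos2(id54) recv 77: fwd; pos4(id48) recv 54: fwd
Round 3: pos3(id33) recv 77: fwd; pos0(id77) recv 54: drop
Round 4: pos4(id48) recv 77: fwd
Round 5: pos0(id77) recv 77: ELECTED

Answer: 48,54,77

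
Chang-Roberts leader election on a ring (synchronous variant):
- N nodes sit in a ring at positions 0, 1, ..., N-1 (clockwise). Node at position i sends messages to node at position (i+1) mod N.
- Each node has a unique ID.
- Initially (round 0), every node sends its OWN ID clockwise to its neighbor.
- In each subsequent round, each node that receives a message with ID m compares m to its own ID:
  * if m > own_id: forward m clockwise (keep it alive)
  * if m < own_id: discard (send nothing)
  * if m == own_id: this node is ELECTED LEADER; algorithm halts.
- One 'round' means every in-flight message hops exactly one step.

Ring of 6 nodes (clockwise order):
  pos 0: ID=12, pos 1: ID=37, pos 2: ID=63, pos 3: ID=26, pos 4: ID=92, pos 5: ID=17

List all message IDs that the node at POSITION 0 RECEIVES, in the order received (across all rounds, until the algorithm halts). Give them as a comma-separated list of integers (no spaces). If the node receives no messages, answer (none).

Round 1: pos1(id37) recv 12: drop; pos2(id63) recv 37: drop; pos3(id26) recv 63: fwd; pos4(id92) recv 26: drop; pos5(id17) recv 92: fwd; pos0(id12) recv 17: fwd
Round 2: pos4(id92) recv 63: drop; pos0(id12) recv 92: fwd; pos1(id37) recv 17: drop
Round 3: pos1(id37) recv 92: fwd
Round 4: pos2(id63) recv 92: fwd
Round 5: pos3(id26) recv 92: fwd
Round 6: pos4(id92) recv 92: ELECTED

Answer: 17,92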